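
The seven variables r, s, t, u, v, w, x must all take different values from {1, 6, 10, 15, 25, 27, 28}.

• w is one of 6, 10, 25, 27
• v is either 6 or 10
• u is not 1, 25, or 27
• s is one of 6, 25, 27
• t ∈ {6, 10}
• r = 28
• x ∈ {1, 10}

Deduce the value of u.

15

r must be 28 (only option left). So u can't be 28.
The 6 still-open variables together cover exactly {1, 6, 10, 15, 25, 27} — 6 values for 6 variables — and 1 appears only in x's list, so x = 1.
Among the 5 still-open variables, 15 fits only u (and all 5 values in {6, 10, 15, 25, 27} must be used), so u = 15.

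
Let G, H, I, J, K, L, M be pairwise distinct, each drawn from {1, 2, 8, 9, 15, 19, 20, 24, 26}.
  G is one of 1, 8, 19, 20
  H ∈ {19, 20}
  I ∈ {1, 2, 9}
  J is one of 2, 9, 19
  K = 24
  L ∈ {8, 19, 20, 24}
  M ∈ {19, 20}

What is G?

1

K's domain is down to {24}, so K = 24. Remove 24 from L.
H and M share exactly the 2 values {19, 20}; by pigeonhole those values go to them, so strike 19, 20 from G, J, L.
L must be 8 (only option left). So G can't be 8.
So G = 1.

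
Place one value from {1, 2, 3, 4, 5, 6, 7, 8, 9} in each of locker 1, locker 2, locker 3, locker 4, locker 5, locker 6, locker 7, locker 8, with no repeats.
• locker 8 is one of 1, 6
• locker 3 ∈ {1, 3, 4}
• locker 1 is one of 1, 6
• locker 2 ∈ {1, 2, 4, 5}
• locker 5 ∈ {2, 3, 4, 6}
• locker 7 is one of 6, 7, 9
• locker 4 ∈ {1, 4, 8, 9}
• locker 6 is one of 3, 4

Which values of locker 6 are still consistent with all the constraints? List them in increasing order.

3, 4

locker 1 and locker 8 between them cover only {1, 6} — a naked pair. Remove those values from locker 2, locker 3, locker 4, locker 5, locker 7.
locker 3 and locker 6 share exactly the 2 values {3, 4}; by pigeonhole those values go to them, so strike 3, 4 from locker 2, locker 4, locker 5.
locker 5's domain is down to {2}, so locker 5 = 2. Strike 2 from locker 2.
locker 2's domain is down to {5}, so locker 2 = 5.
No further eliminations apply; locker 6 can still be any of 3, 4.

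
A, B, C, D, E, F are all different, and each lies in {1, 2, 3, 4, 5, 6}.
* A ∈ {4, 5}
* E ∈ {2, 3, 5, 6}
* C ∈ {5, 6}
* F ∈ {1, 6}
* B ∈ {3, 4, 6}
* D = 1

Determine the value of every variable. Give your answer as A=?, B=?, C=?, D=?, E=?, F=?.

D has just one choice, so D = 1. Strike 1 from F.
F has just one choice, so F = 6. So B, C, E can't be 6.
C's domain is down to {5}, so C = 5. Strike 5 from A, E.
A must be 4 (only option left). Eliminate 4 elsewhere: B.
B must be 3 (only option left). Eliminate 3 elsewhere: E.
E must be 2 (only option left).

A=4, B=3, C=5, D=1, E=2, F=6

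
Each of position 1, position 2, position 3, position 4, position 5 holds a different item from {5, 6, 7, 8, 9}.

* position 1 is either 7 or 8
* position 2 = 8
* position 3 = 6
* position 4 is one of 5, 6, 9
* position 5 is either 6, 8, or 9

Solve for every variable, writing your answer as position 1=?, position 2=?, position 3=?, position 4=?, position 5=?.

position 1=7, position 2=8, position 3=6, position 4=5, position 5=9

position 2 has just one choice, so position 2 = 8. So position 1, position 5 can't be 8.
position 3 has just one choice, so position 3 = 6. Strike 6 from position 4, position 5.
That leaves position 5 = 9. Strike 9 from position 4.
position 1's domain is down to {7}, so position 1 = 7.
position 4 has just one choice, so position 4 = 5.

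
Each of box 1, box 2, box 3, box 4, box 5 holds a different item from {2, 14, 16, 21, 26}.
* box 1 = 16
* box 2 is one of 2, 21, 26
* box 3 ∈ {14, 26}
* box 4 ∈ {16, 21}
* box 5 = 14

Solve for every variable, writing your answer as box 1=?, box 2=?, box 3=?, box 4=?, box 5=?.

box 1=16, box 2=2, box 3=26, box 4=21, box 5=14

box 1's domain is down to {16}, so box 1 = 16. Eliminate 16 elsewhere: box 4.
box 4 must be 21 (only option left). Strike 21 from box 2.
That leaves box 5 = 14. Remove 14 from box 3.
box 3's domain is down to {26}, so box 3 = 26. Remove 26 from box 2.
box 2's domain is down to {2}, so box 2 = 2.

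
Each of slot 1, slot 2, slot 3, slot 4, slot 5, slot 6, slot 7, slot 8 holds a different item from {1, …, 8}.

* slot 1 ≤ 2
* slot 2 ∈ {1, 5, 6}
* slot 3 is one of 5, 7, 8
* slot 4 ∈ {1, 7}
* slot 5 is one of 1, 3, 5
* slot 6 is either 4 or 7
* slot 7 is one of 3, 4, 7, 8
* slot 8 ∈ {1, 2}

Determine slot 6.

The 8 variables draw from only 8 values {1, 2, 3, 4, 5, 6, 7, 8}, so each is used; only slot 2 can be 6, hence slot 2 = 6.
slot 1 and slot 8 share exactly the 2 values {1, 2}; by pigeonhole those values go to them, so strike 1, 2 from slot 4, slot 5.
slot 4's domain is down to {7}, so slot 4 = 7. Remove 7 from slot 3, slot 6, slot 7.
So slot 6 = 4.

4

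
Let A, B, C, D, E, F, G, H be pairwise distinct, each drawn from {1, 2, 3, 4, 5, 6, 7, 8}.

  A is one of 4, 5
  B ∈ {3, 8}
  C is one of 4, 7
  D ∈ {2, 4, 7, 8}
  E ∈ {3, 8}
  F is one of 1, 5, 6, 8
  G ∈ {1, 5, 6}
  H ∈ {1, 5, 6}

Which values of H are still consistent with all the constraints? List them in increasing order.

The 8 variables draw from only 8 values {1, 2, 3, 4, 5, 6, 7, 8}, so each is used; only D can be 2, hence D = 2.
The 7 still-open variables draw from only 7 values {1, 3, 4, 5, 6, 7, 8}, so each is used; only C can be 7, hence C = 7.
The 6 still-open variables draw from only 6 values {1, 3, 4, 5, 6, 8}, so each is used; only A can be 4, hence A = 4.
B and E between them cover only {3, 8} — a naked pair. Remove those values from F.
No further eliminations apply; H can still be any of 1, 5, 6.

1, 5, 6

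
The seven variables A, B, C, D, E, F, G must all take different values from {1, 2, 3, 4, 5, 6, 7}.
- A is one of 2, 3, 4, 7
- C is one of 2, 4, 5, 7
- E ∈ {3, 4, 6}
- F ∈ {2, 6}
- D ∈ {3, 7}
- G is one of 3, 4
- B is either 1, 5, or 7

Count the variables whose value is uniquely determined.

The 7 variables together cover exactly {1, 2, 3, 4, 5, 6, 7} — 7 values for 7 variables — and 1 appears only in B's list, so B = 1.
The 6 still-open variables together cover exactly {2, 3, 4, 5, 6, 7} — 6 values for 6 variables — and 5 appears only in C's list, so C = 5.
Determined: B=1, C=5. The other variables each still have more than one consistent value. That makes 2.

2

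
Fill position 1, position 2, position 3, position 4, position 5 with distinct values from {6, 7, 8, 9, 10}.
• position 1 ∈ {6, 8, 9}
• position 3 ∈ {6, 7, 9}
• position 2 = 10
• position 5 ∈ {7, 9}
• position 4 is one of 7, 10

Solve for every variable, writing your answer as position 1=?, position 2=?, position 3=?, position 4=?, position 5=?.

position 2 must be 10 (only option left). So position 4 can't be 10.
position 4's domain is down to {7}, so position 4 = 7. So position 3, position 5 can't be 7.
position 5 has just one choice, so position 5 = 9. Remove 9 from position 1, position 3.
position 3 has just one choice, so position 3 = 6. Eliminate 6 elsewhere: position 1.
position 1 must be 8 (only option left).

position 1=8, position 2=10, position 3=6, position 4=7, position 5=9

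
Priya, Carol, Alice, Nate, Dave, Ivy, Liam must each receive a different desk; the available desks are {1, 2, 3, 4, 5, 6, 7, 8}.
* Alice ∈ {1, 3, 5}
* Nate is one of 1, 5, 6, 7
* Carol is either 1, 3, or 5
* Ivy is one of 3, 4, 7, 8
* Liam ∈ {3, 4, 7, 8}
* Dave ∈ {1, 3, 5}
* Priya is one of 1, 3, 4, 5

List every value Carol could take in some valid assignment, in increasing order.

1, 3, 5

The 7 variables draw from only 7 values {1, 3, 4, 5, 6, 7, 8}, so each is used; only Nate can be 6, hence Nate = 6.
Carol, Alice, Dave between them cover only {1, 3, 5} — a naked triple. Remove those values from Priya, Ivy, Liam.
Priya's domain is down to {4}, so Priya = 4. Remove 4 from Ivy, Liam.
No further eliminations apply; Carol can still be any of 1, 3, 5.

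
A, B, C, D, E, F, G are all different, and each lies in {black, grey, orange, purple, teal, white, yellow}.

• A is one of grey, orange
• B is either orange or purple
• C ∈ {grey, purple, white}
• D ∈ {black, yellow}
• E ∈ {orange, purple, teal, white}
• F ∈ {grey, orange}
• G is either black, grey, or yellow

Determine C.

white

The 7 variables draw from only 7 values {black, grey, orange, purple, teal, white, yellow}, so each is used; only E can be teal, hence E = teal.
Among the 6 still-open variables, white fits only C (and all 6 values in {black, grey, orange, purple, white, yellow} must be used), so C = white.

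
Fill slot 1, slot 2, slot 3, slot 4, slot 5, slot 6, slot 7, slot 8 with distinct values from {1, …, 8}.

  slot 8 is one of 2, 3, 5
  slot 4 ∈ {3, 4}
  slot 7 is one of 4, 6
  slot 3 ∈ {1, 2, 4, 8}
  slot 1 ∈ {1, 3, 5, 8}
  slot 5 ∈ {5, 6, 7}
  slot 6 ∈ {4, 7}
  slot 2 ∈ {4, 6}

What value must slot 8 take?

The 2 variables slot 2 and slot 7 are confined to {4, 6}, which locks those values in; drop them from slot 3, slot 4, slot 5, slot 6.
slot 4's domain is down to {3}, so slot 4 = 3. Eliminate 3 elsewhere: slot 1, slot 8.
slot 6 must be 7 (only option left). Strike 7 from slot 5.
slot 5 has just one choice, so slot 5 = 5. Remove 5 from slot 1, slot 8.
So slot 8 = 2.

2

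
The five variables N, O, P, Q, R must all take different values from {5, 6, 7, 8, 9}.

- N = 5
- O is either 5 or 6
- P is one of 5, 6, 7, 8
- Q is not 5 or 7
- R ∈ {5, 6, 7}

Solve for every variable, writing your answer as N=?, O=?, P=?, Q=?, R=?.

N has just one choice, so N = 5. Eliminate 5 elsewhere: O, P, R.
O's domain is down to {6}, so O = 6. Strike 6 from P, Q, R.
R has just one choice, so R = 7. So P can't be 7.
P must be 8 (only option left). Eliminate 8 elsewhere: Q.
Q must be 9 (only option left).

N=5, O=6, P=8, Q=9, R=7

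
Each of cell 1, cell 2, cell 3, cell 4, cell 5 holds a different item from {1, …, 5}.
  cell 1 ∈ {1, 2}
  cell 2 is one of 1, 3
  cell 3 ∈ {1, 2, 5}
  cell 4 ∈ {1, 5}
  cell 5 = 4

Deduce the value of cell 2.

cell 5 must be 4 (only option left).
The 4 still-open variables draw from only 4 values {1, 2, 3, 5}, so each is used; only cell 2 can be 3, hence cell 2 = 3.

3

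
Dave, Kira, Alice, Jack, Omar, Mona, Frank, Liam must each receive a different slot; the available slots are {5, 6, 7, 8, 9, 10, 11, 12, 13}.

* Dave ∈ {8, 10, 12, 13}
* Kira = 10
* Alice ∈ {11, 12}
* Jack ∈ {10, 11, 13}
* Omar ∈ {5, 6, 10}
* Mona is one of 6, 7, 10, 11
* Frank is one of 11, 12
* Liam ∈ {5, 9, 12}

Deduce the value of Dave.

Kira's domain is down to {10}, so Kira = 10. Eliminate 10 elsewhere: Dave, Jack, Omar, Mona.
Alice and Frank share exactly the 2 values {11, 12}; by pigeonhole those values go to them, so strike 11, 12 from Dave, Jack, Mona, Liam.
Jack has just one choice, so Jack = 13. So Dave can't be 13.
So Dave = 8.

8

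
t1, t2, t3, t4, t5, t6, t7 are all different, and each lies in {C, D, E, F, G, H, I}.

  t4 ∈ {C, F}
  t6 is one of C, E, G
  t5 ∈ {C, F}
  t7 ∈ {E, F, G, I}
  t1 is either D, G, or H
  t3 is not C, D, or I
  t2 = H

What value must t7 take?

I

t2's domain is down to {H}, so t2 = H. Strike H from t1, t3.
Among the 6 still-open variables, D fits only t1 (and all 6 values in {C, D, E, F, G, I} must be used), so t1 = D.
The 5 still-open variables draw from only 5 values {C, E, F, G, I}, so each is used; only t7 can be I, hence t7 = I.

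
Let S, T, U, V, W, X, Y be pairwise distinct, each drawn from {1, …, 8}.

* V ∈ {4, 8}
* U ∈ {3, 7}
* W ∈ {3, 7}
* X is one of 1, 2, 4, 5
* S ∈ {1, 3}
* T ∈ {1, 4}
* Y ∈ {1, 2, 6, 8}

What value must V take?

8

The 2 variables U and W are confined to {3, 7}, which locks those values in; drop them from S.
That leaves S = 1. So T, X, Y can't be 1.
T has just one choice, so T = 4. Remove 4 from V, X.
So V = 8.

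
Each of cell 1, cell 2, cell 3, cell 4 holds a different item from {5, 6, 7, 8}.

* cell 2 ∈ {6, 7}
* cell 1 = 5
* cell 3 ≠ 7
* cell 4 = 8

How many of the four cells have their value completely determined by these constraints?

4

cell 1 has just one choice, so cell 1 = 5. Eliminate 5 elsewhere: cell 3.
cell 4 must be 8 (only option left). So cell 3 can't be 8.
cell 3's domain is down to {6}, so cell 3 = 6. Eliminate 6 elsewhere: cell 2.
That leaves cell 2 = 7.
Every cell is fixed: cell 1=5, cell 2=7, cell 3=6, cell 4=8. That makes 4.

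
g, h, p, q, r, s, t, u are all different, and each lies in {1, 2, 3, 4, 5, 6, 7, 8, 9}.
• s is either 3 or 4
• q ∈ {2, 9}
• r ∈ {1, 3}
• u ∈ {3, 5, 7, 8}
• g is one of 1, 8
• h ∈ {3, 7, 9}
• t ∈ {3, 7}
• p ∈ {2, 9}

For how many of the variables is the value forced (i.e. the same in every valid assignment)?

Among the 8 variables, 4 fits only s (and all 8 values in {1, 2, 3, 4, 5, 7, 8, 9} must be used), so s = 4.
Among the 7 still-open variables, 5 fits only u (and all 7 values in {1, 2, 3, 5, 7, 8, 9} must be used), so u = 5.
Among the 6 still-open variables, 8 fits only g (and all 6 values in {1, 2, 3, 7, 8, 9} must be used), so g = 8.
The 5 still-open variables draw from only 5 values {1, 2, 3, 7, 9}, so each is used; only r can be 1, hence r = 1.
p and q share exactly the 2 values {2, 9}; by pigeonhole those values go to them, so strike 2, 9 from h.
Determined: g=8, r=1, s=4, u=5. The other variables each still have more than one consistent value. That makes 4.

4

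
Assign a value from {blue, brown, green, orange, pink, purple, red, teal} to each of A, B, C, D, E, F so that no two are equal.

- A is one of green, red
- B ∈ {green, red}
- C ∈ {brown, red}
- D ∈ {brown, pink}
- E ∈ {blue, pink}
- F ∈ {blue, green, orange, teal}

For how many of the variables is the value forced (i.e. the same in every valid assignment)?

A and B share exactly the 2 values {green, red}; by pigeonhole those values go to them, so strike green, red from C, F.
C's domain is down to {brown}, so C = brown. Eliminate brown elsewhere: D.
D's domain is down to {pink}, so D = pink. Strike pink from E.
E has just one choice, so E = blue. Eliminate blue elsewhere: F.
Determined: C=brown, D=pink, E=blue. The other variables each still have more than one consistent value. That makes 3.

3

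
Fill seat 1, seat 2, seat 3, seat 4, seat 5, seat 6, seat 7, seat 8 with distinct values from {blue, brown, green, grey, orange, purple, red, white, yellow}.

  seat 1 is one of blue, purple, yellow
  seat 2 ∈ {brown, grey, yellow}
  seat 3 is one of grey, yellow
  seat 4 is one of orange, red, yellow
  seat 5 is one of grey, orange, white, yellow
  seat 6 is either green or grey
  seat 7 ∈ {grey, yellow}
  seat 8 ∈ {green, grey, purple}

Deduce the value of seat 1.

blue

seat 3 and seat 7 share exactly the 2 values {grey, yellow}; by pigeonhole those values go to them, so strike grey, yellow from seat 1, seat 2, seat 4, seat 5, seat 6, seat 8.
seat 2 must be brown (only option left).
That leaves seat 6 = green. So seat 8 can't be green.
seat 8 must be purple (only option left). So seat 1 can't be purple.
So seat 1 = blue.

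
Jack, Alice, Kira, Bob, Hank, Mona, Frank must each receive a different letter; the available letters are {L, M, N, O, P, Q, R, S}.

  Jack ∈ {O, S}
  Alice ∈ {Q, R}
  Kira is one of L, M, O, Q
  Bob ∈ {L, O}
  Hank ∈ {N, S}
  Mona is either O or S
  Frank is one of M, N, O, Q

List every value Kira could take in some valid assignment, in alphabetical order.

M, Q

The 7 variables together cover exactly {L, M, N, O, Q, R, S} — 7 values for 7 variables — and R appears only in Alice's list, so Alice = R.
Jack and Mona between them cover only {O, S} — a naked pair. Remove those values from Kira, Bob, Hank, Frank.
Bob must be L (only option left). Eliminate L elsewhere: Kira.
Hank has just one choice, so Hank = N. Eliminate N elsewhere: Frank.
No further eliminations apply; Kira can still be any of M, Q.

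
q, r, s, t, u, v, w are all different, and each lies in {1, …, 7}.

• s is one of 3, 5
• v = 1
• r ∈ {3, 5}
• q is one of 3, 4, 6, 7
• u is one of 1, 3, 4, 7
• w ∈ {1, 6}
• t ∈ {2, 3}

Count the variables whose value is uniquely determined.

v has just one choice, so v = 1. Strike 1 from u, w.
That leaves w = 6. Eliminate 6 elsewhere: q.
The 5 still-open variables draw from only 5 values {2, 3, 4, 5, 7}, so each is used; only t can be 2, hence t = 2.
The 2 variables r and s are confined to {3, 5}, which locks those values in; drop them from q, u.
Determined: t=2, v=1, w=6. The other variables each still have more than one consistent value. That makes 3.

3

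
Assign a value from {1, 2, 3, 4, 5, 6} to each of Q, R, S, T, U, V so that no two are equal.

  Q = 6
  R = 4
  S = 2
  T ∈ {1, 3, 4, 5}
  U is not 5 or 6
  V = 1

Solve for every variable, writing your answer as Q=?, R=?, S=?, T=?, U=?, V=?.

Q=6, R=4, S=2, T=5, U=3, V=1

Q must be 6 (only option left).
R must be 4 (only option left). Eliminate 4 elsewhere: T, U.
S must be 2 (only option left). Remove 2 from U.
V must be 1 (only option left). Eliminate 1 elsewhere: T, U.
U has just one choice, so U = 3. Eliminate 3 elsewhere: T.
T must be 5 (only option left).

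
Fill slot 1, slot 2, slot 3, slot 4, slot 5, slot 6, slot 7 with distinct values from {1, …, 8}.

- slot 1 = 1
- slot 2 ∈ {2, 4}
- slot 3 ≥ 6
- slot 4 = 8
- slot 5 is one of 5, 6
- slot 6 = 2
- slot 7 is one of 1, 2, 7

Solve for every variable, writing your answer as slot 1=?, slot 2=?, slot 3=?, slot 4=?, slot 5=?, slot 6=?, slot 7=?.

slot 1=1, slot 2=4, slot 3=6, slot 4=8, slot 5=5, slot 6=2, slot 7=7

slot 1's domain is down to {1}, so slot 1 = 1. Eliminate 1 elsewhere: slot 7.
That leaves slot 4 = 8. So slot 3 can't be 8.
slot 6 must be 2 (only option left). Strike 2 from slot 2, slot 7.
That leaves slot 7 = 7. Eliminate 7 elsewhere: slot 3.
That leaves slot 2 = 4.
slot 3 must be 6 (only option left). Remove 6 from slot 5.
That leaves slot 5 = 5.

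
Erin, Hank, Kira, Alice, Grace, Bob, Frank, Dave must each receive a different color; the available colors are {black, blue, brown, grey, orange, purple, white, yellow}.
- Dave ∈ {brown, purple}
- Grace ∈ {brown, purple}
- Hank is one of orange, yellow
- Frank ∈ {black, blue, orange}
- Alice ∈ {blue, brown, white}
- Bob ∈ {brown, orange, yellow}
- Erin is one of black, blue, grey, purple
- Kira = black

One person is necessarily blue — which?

Kira must be black (only option left). So Erin, Frank can't be black.
The 7 still-open variables draw from only 7 values {blue, brown, grey, orange, purple, white, yellow}, so each is used; only Erin can be grey, hence Erin = grey.
The 6 still-open variables together cover exactly {blue, brown, orange, purple, white, yellow} — 6 values for 6 variables — and white appears only in Alice's list, so Alice = white.
The 5 still-open variables together cover exactly {blue, brown, orange, purple, yellow} — 5 values for 5 variables — and blue appears only in Frank's list, so Frank = blue.

Frank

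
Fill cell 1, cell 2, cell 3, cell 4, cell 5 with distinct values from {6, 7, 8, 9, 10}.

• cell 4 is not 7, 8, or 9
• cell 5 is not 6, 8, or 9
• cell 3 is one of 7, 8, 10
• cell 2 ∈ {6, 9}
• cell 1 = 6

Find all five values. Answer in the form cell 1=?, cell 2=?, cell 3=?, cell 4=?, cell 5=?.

cell 1 must be 6 (only option left). Eliminate 6 elsewhere: cell 2, cell 4.
cell 2 has just one choice, so cell 2 = 9.
cell 4 must be 10 (only option left). So cell 3, cell 5 can't be 10.
That leaves cell 5 = 7. Strike 7 from cell 3.
cell 3 must be 8 (only option left).

cell 1=6, cell 2=9, cell 3=8, cell 4=10, cell 5=7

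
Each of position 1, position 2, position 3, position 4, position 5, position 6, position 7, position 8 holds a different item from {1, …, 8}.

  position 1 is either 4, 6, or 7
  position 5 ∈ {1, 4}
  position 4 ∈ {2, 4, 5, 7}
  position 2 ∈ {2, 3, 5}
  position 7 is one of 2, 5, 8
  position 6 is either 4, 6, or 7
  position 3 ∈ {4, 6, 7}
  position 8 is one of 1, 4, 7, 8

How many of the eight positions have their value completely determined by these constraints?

3

The 8 variables draw from only 8 values {1, 2, 3, 4, 5, 6, 7, 8}, so each is used; only position 2 can be 3, hence position 2 = 3.
position 1, position 3, position 6 share exactly the 3 values {4, 6, 7}; by pigeonhole those values go to them, so strike 4, 6, 7 from position 4, position 5, position 8.
position 5's domain is down to {1}, so position 5 = 1. Strike 1 from position 8.
position 8 has just one choice, so position 8 = 8. So position 7 can't be 8.
Determined: position 2=3, position 5=1, position 8=8. The other positions each still have more than one consistent value. That makes 3.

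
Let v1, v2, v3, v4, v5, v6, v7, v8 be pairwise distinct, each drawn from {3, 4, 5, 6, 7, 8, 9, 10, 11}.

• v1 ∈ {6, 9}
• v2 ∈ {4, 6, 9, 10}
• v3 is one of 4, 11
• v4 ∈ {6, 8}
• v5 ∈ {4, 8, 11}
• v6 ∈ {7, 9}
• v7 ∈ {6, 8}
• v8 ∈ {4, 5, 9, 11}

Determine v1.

9

The 8 variables draw from only 8 values {4, 5, 6, 7, 8, 9, 10, 11}, so each is used; only v8 can be 5, hence v8 = 5.
The 7 still-open variables draw from only 7 values {4, 6, 7, 8, 9, 10, 11}, so each is used; only v6 can be 7, hence v6 = 7.
Among the 6 still-open variables, 10 fits only v2 (and all 6 values in {4, 6, 8, 9, 10, 11} must be used), so v2 = 10.
The 5 still-open variables together cover exactly {4, 6, 8, 9, 11} — 5 values for 5 variables — and 9 appears only in v1's list, so v1 = 9.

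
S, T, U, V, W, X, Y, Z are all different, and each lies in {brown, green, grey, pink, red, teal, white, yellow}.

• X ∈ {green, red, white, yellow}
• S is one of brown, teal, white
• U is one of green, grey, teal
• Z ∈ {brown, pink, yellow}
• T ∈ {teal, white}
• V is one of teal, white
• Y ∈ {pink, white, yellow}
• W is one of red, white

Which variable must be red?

W

The 8 variables together cover exactly {brown, green, grey, pink, red, teal, white, yellow} — 8 values for 8 variables — and grey appears only in U's list, so U = grey.
The 7 still-open variables together cover exactly {brown, green, pink, red, teal, white, yellow} — 7 values for 7 variables — and green appears only in X's list, so X = green.
The 6 still-open variables draw from only 6 values {brown, pink, red, teal, white, yellow}, so each is used; only W can be red, hence W = red.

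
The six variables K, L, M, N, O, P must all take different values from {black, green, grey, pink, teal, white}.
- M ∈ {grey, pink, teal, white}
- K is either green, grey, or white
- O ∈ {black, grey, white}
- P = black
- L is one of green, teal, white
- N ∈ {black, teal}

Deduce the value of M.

P's domain is down to {black}, so P = black. Remove black from N, O.
N's domain is down to {teal}, so N = teal. Strike teal from L, M.
The 4 still-open variables together cover exactly {green, grey, pink, white} — 4 values for 4 variables — and pink appears only in M's list, so M = pink.

pink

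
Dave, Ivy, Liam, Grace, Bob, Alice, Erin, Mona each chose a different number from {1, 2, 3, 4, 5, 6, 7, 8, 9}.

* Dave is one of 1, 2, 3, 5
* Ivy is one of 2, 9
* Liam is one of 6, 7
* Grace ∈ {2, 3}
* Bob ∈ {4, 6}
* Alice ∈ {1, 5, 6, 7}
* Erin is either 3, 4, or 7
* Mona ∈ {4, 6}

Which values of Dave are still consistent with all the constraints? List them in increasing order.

1, 5

The 8 variables draw from only 8 values {1, 2, 3, 4, 5, 6, 7, 9}, so each is used; only Ivy can be 9, hence Ivy = 9.
The 2 variables Bob and Mona are confined to {4, 6}, which locks those values in; drop them from Liam, Alice, Erin.
That leaves Liam = 7. Strike 7 from Alice, Erin.
That leaves Erin = 3. So Dave, Grace can't be 3.
Grace must be 2 (only option left). Remove 2 from Dave.
No further eliminations apply; Dave can still be any of 1, 5.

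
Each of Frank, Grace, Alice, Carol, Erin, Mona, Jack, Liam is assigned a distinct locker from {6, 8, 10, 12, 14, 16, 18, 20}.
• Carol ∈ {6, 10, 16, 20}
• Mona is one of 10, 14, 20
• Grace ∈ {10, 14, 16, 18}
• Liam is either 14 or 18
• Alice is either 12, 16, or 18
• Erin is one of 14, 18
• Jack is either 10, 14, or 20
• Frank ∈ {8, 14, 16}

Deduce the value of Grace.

16

Among the 8 variables, 6 fits only Carol (and all 8 values in {6, 8, 10, 12, 14, 16, 18, 20} must be used), so Carol = 6.
Among the 7 still-open variables, 8 fits only Frank (and all 7 values in {8, 10, 12, 14, 16, 18, 20} must be used), so Frank = 8.
Among the 6 still-open variables, 12 fits only Alice (and all 6 values in {10, 12, 14, 16, 18, 20} must be used), so Alice = 12.
The 5 still-open variables draw from only 5 values {10, 14, 16, 18, 20}, so each is used; only Grace can be 16, hence Grace = 16.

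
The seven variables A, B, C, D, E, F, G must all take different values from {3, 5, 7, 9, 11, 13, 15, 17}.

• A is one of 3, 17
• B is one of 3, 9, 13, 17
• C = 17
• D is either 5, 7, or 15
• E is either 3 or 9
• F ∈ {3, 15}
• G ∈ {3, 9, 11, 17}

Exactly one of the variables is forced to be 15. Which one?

C must be 17 (only option left). Remove 17 from A, B, G.
A's domain is down to {3}, so A = 3. Remove 3 from B, E, F, G.
So 15 goes to F.

F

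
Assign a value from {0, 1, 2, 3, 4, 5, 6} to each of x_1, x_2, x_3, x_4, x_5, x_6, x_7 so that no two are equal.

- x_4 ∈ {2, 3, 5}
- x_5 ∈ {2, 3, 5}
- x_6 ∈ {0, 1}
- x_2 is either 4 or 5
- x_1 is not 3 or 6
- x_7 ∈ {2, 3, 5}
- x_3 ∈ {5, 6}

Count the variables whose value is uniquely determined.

2

The 7 variables draw from only 7 values {0, 1, 2, 3, 4, 5, 6}, so each is used; only x_3 can be 6, hence x_3 = 6.
The 3 variables x_4, x_5, x_7 are confined to {2, 3, 5}, which locks those values in; drop them from x_1, x_2.
x_2 must be 4 (only option left). Eliminate 4 elsewhere: x_1.
Determined: x_2=4, x_3=6. The other variables each still have more than one consistent value. That makes 2.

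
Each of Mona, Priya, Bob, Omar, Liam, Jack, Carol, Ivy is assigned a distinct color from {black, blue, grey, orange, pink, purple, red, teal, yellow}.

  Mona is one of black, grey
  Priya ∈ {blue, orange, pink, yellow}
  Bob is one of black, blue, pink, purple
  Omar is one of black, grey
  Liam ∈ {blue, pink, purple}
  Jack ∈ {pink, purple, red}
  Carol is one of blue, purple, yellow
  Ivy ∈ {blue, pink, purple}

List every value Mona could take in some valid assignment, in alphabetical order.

Among the 8 variables, orange fits only Priya (and all 8 values in {black, blue, grey, orange, pink, purple, red, yellow} must be used), so Priya = orange.
The 7 still-open variables draw from only 7 values {black, blue, grey, pink, purple, red, yellow}, so each is used; only Jack can be red, hence Jack = red.
The 6 still-open variables draw from only 6 values {black, blue, grey, pink, purple, yellow}, so each is used; only Carol can be yellow, hence Carol = yellow.
The 2 variables Mona and Omar are confined to {black, grey}, which locks those values in; drop them from Bob.
No further eliminations apply; Mona can still be any of black, grey.

black, grey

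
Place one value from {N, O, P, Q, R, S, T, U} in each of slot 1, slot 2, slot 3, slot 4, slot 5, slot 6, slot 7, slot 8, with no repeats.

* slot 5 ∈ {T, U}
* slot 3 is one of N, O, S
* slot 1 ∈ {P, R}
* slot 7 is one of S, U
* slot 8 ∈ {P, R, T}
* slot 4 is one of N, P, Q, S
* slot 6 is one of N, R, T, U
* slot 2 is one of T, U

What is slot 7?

Among the 8 variables, O fits only slot 3 (and all 8 values in {N, O, P, Q, R, S, T, U} must be used), so slot 3 = O.
Among the 7 still-open variables, Q fits only slot 4 (and all 7 values in {N, P, Q, R, S, T, U} must be used), so slot 4 = Q.
Among the 6 still-open variables, N fits only slot 6 (and all 6 values in {N, P, R, S, T, U} must be used), so slot 6 = N.
The 5 still-open variables together cover exactly {P, R, S, T, U} — 5 values for 5 variables — and S appears only in slot 7's list, so slot 7 = S.

S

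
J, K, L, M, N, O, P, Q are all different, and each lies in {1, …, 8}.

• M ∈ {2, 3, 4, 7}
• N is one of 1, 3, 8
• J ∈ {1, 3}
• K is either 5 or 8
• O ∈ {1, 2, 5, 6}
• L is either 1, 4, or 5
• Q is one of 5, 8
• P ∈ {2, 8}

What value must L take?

4

The 8 variables together cover exactly {1, 2, 3, 4, 5, 6, 7, 8} — 8 values for 8 variables — and 6 appears only in O's list, so O = 6.
The 7 still-open variables draw from only 7 values {1, 2, 3, 4, 5, 7, 8}, so each is used; only M can be 7, hence M = 7.
Among the 6 still-open variables, 2 fits only P (and all 6 values in {1, 2, 3, 4, 5, 8} must be used), so P = 2.
The 5 still-open variables draw from only 5 values {1, 3, 4, 5, 8}, so each is used; only L can be 4, hence L = 4.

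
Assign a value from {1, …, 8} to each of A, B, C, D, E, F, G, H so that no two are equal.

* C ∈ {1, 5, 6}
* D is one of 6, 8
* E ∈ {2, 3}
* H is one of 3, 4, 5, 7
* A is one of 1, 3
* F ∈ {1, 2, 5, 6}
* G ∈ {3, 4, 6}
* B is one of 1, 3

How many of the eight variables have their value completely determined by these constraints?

4

The 8 variables draw from only 8 values {1, 2, 3, 4, 5, 6, 7, 8}, so each is used; only H can be 7, hence H = 7.
The 7 still-open variables together cover exactly {1, 2, 3, 4, 5, 6, 8} — 7 values for 7 variables — and 4 appears only in G's list, so G = 4.
Among the 6 still-open variables, 8 fits only D (and all 6 values in {1, 2, 3, 5, 6, 8} must be used), so D = 8.
The 2 variables A and B are confined to {1, 3}, which locks those values in; drop them from C, E, F.
E must be 2 (only option left). Remove 2 from F.
Determined: D=8, E=2, G=4, H=7. The other variables each still have more than one consistent value. That makes 4.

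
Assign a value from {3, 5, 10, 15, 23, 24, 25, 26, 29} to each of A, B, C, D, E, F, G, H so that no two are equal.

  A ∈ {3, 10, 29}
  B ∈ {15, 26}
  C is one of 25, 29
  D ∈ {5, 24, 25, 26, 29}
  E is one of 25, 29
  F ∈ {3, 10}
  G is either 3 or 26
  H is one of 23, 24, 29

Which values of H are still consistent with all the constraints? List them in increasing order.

C and E share exactly the 2 values {25, 29}; by pigeonhole those values go to them, so strike 25, 29 from A, D, H.
A and F share exactly the 2 values {3, 10}; by pigeonhole those values go to them, so strike 3, 10 from G.
G's domain is down to {26}, so G = 26. So B, D can't be 26.
That leaves B = 15.
No further eliminations apply; H can still be any of 23, 24.

23, 24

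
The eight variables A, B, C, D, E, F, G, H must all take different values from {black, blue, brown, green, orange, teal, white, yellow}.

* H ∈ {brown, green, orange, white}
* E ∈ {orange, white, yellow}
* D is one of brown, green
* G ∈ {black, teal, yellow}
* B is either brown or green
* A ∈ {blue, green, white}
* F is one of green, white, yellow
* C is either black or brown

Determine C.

black

The 8 variables draw from only 8 values {black, blue, brown, green, orange, teal, white, yellow}, so each is used; only A can be blue, hence A = blue.
The 7 still-open variables together cover exactly {black, brown, green, orange, teal, white, yellow} — 7 values for 7 variables — and teal appears only in G's list, so G = teal.
Among the 6 still-open variables, black fits only C (and all 6 values in {black, brown, green, orange, white, yellow} must be used), so C = black.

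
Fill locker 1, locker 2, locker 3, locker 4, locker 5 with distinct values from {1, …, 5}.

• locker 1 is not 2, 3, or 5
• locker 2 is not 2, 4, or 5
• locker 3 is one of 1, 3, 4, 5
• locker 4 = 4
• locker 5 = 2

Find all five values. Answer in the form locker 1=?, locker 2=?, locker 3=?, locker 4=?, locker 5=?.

locker 4's domain is down to {4}, so locker 4 = 4. Strike 4 from locker 1, locker 3.
locker 5 has just one choice, so locker 5 = 2.
locker 1 has just one choice, so locker 1 = 1. Strike 1 from locker 2, locker 3.
locker 2 has just one choice, so locker 2 = 3. Remove 3 from locker 3.
That leaves locker 3 = 5.

locker 1=1, locker 2=3, locker 3=5, locker 4=4, locker 5=2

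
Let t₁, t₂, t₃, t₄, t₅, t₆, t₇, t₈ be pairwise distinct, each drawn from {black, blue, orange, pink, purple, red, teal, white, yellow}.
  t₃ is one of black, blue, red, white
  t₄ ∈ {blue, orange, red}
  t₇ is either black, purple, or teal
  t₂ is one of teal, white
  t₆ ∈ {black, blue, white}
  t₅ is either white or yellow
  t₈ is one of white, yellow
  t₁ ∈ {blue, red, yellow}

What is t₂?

teal

The 8 variables draw from only 8 values {black, blue, orange, purple, red, teal, white, yellow}, so each is used; only t₄ can be orange, hence t₄ = orange.
Among the 7 still-open variables, purple fits only t₇ (and all 7 values in {black, blue, purple, red, teal, white, yellow} must be used), so t₇ = purple.
The 6 still-open variables draw from only 6 values {black, blue, red, teal, white, yellow}, so each is used; only t₂ can be teal, hence t₂ = teal.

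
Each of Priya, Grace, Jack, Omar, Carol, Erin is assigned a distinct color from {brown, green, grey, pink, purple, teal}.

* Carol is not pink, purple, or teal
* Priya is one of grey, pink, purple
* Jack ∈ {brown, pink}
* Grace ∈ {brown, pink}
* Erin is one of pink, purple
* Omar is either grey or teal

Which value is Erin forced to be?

The 6 variables draw from only 6 values {brown, green, grey, pink, purple, teal}, so each is used; only Carol can be green, hence Carol = green.
Among the 5 still-open variables, teal fits only Omar (and all 5 values in {brown, grey, pink, purple, teal} must be used), so Omar = teal.
The 4 still-open variables draw from only 4 values {brown, grey, pink, purple}, so each is used; only Priya can be grey, hence Priya = grey.
The 3 still-open variables draw from only 3 values {brown, pink, purple}, so each is used; only Erin can be purple, hence Erin = purple.

purple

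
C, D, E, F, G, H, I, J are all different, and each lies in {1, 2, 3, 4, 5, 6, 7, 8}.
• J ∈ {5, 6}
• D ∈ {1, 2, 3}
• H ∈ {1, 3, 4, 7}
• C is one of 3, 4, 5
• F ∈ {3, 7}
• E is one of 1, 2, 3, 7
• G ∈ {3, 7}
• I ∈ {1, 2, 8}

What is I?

8

The 8 variables together cover exactly {1, 2, 3, 4, 5, 6, 7, 8} — 8 values for 8 variables — and 6 appears only in J's list, so J = 6.
The 7 still-open variables draw from only 7 values {1, 2, 3, 4, 5, 7, 8}, so each is used; only C can be 5, hence C = 5.
Among the 6 still-open variables, 4 fits only H (and all 6 values in {1, 2, 3, 4, 7, 8} must be used), so H = 4.
The 5 still-open variables draw from only 5 values {1, 2, 3, 7, 8}, so each is used; only I can be 8, hence I = 8.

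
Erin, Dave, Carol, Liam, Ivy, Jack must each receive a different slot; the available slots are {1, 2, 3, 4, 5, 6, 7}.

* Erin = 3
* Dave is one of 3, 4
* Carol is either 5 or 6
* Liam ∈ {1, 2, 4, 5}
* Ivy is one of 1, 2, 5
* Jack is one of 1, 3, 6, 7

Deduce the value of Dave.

Erin's domain is down to {3}, so Erin = 3. So Dave, Jack can't be 3.
So Dave = 4.

4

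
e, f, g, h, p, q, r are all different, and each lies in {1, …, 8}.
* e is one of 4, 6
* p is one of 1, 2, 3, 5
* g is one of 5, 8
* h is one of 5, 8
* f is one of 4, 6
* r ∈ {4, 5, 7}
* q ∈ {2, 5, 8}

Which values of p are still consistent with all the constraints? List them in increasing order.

1, 3

The 2 variables e and f are confined to {4, 6}, which locks those values in; drop them from r.
g and h between them cover only {5, 8} — a naked pair. Remove those values from p, q, r.
q's domain is down to {2}, so q = 2. Remove 2 from p.
r must be 7 (only option left).
No further eliminations apply; p can still be any of 1, 3.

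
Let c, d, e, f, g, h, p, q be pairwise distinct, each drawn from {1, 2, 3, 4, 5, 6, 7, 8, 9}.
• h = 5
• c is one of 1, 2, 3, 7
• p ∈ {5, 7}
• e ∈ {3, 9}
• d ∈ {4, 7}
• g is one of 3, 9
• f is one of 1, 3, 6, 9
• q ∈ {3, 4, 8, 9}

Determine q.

8

h's domain is down to {5}, so h = 5. Strike 5 from p.
p must be 7 (only option left). Eliminate 7 elsewhere: c, d.
d has just one choice, so d = 4. Eliminate 4 elsewhere: q.
The 2 variables e and g are confined to {3, 9}, which locks those values in; drop them from c, f, q.
So q = 8.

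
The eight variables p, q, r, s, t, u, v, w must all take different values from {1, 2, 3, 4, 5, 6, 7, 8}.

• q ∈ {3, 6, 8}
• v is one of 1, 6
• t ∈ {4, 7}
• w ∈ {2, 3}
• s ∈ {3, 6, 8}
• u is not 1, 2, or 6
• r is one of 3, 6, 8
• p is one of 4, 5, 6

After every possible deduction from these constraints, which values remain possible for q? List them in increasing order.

3, 6, 8

The 8 variables together cover exactly {1, 2, 3, 4, 5, 6, 7, 8} — 8 values for 8 variables — and 1 appears only in v's list, so v = 1.
The 7 still-open variables together cover exactly {2, 3, 4, 5, 6, 7, 8} — 7 values for 7 variables — and 2 appears only in w's list, so w = 2.
q, r, s share exactly the 3 values {3, 6, 8}; by pigeonhole those values go to them, so strike 3, 6, 8 from p, u.
No further eliminations apply; q can still be any of 3, 6, 8.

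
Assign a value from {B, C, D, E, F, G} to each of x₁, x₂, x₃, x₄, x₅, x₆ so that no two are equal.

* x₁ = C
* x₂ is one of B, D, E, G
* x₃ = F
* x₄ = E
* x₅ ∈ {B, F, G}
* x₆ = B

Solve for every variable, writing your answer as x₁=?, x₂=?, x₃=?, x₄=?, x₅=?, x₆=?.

x₁'s domain is down to {C}, so x₁ = C.
That leaves x₃ = F. So x₅ can't be F.
x₄'s domain is down to {E}, so x₄ = E. Remove E from x₂.
x₆ must be B (only option left). Eliminate B elsewhere: x₂, x₅.
That leaves x₅ = G. Eliminate G elsewhere: x₂.
x₂ must be D (only option left).

x₁=C, x₂=D, x₃=F, x₄=E, x₅=G, x₆=B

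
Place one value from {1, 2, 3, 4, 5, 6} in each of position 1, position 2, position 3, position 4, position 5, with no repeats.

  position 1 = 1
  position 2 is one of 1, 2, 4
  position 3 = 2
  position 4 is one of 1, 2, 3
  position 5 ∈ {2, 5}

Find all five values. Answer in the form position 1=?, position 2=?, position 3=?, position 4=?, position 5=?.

position 1's domain is down to {1}, so position 1 = 1. Strike 1 from position 2, position 4.
That leaves position 3 = 2. Remove 2 from position 2, position 4, position 5.
position 4 must be 3 (only option left).
position 5 has just one choice, so position 5 = 5.
That leaves position 2 = 4.

position 1=1, position 2=4, position 3=2, position 4=3, position 5=5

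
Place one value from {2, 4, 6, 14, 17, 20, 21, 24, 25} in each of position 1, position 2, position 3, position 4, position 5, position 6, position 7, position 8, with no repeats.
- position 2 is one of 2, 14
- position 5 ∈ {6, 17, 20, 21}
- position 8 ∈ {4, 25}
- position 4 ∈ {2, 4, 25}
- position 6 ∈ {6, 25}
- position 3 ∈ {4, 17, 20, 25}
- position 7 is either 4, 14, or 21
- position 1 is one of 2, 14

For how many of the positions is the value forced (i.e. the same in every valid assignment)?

position 1 and position 2 between them cover only {2, 14} — a naked pair. Remove those values from position 4, position 7.
The 2 variables position 4 and position 8 are confined to {4, 25}, which locks those values in; drop them from position 3, position 6, position 7.
position 6 has just one choice, so position 6 = 6. Remove 6 from position 5.
position 7 has just one choice, so position 7 = 21. So position 5 can't be 21.
Determined: position 6=6, position 7=21. The other positions each still have more than one consistent value. That makes 2.

2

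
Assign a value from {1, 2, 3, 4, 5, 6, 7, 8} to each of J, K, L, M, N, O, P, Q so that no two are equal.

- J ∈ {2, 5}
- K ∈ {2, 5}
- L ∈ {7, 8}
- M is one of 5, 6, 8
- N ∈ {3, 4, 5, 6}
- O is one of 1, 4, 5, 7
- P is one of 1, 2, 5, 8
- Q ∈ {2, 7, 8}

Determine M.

The 8 variables draw from only 8 values {1, 2, 3, 4, 5, 6, 7, 8}, so each is used; only N can be 3, hence N = 3.
Among the 7 still-open variables, 4 fits only O (and all 7 values in {1, 2, 4, 5, 6, 7, 8} must be used), so O = 4.
The 6 still-open variables together cover exactly {1, 2, 5, 6, 7, 8} — 6 values for 6 variables — and 1 appears only in P's list, so P = 1.
The 5 still-open variables together cover exactly {2, 5, 6, 7, 8} — 5 values for 5 variables — and 6 appears only in M's list, so M = 6.

6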